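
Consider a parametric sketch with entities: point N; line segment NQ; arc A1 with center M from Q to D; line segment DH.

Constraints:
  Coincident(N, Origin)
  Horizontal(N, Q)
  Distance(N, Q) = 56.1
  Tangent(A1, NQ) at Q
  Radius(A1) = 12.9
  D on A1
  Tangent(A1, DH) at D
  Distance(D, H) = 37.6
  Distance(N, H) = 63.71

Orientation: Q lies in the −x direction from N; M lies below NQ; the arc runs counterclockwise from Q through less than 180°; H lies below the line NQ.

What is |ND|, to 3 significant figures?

69.1

N is at the origin; N and Q share the same y with |NQ| = 56.1 and Q on the −x side, so Q = (-56.1, 0.00). A1 meets NQ tangentially, so MQ is at right angles to NQ, so M = Q + (0, -12.9) = (-56.1, -12.9). Since MD ⟂ DH (tangency), |MH| = √(12.9² + 37.6²) = 39.8 regardless of where D sits on A1. So H lies on both circle(N, 63.71) and circle(M, 39.8); the below-NQ intersection is H = (-40.3, -49.4). D is the foot of the tangent from H: D = (-65.6, -21.6).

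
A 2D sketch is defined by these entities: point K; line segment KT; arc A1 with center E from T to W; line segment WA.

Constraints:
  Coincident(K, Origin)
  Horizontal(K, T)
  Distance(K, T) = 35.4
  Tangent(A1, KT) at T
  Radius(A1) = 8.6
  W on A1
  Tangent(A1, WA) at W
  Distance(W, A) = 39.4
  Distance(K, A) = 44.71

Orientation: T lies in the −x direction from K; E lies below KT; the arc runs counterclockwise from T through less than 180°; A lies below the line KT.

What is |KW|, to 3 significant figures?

44.0

K is at the origin; K and T share the same y with |KT| = 35.4 and T on the −x side, so T = (-35.4, 0.00). The tangent condition forces ET to be normal to KT, so E = T + (0, -8.6) = (-35.4, -8.60). Since EW ⟂ WA (tangency), |EA| = √(8.6² + 39.4²) = 40.3 regardless of where W sits on A1. So A lies on both circle(K, 44.71) and circle(E, 40.3); the below-KT intersection is A = (-13.7, -42.6). W is the foot of the tangent from A: W = (-41.5, -14.7).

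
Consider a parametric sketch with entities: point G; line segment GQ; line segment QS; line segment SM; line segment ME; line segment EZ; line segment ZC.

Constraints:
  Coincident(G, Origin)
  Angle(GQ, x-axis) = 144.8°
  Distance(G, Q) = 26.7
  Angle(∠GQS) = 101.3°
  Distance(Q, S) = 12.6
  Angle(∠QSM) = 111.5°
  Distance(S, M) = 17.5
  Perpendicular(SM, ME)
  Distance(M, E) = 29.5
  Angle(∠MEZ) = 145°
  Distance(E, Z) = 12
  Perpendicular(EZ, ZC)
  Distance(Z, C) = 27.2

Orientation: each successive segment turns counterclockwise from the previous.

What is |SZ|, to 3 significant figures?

40.7

G is at the origin; GQ runs at 144.8° with length 26.7, so Q = (-21.8, 15.4). ∠GQS = 101.3° gives QS at -136° from the x-axis; with |QS| = 12.6, S = (-31.0, 6.72). ∠QSM = 111.5° gives SM at -68.0° from the x-axis; with |SM| = 17.5, M = (-24.4, -9.51). SM ⟂ ME, so ME runs at 22.0°; with |ME| = 29.5, E = (2.95, 1.54). ∠MEZ = 145.0° gives EZ at 57.0° from the x-axis; with |EZ| = 12.0, Z = (9.49, 11.6). Then |SZ| = |Z − S| = 40.7.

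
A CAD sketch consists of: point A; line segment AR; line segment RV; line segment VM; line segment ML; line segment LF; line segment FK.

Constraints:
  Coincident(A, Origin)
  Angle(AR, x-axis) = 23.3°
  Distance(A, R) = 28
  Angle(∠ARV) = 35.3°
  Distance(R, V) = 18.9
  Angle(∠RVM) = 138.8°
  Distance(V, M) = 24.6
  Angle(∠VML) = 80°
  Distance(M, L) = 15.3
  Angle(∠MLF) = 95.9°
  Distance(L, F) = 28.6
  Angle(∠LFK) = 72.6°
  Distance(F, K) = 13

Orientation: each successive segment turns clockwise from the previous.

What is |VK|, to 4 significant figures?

2.042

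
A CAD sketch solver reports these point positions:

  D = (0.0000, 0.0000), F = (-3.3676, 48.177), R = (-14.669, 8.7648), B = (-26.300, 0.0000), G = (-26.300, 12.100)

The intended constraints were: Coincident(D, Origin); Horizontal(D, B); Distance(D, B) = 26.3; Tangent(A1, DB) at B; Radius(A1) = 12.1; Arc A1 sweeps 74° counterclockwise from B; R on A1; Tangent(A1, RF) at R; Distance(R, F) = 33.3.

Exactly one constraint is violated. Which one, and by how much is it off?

Distance(R, F) = 33.3 — off by 7.70.

D = (0.00, 0.00) ✓; D.y = 0.00, B.y = 0.00 ✓; |DB| = 26.30 ✓; ∠(GB, BD) = 90.00° ✓; |GB| = 12.10 ✓; bearing(G→R) − bearing(G→B) = 74.00° ✓; |GR| = 12.10 ✓; ∠(GR, RF) = 90.00° ✓; |RF| = 41.00 ✗.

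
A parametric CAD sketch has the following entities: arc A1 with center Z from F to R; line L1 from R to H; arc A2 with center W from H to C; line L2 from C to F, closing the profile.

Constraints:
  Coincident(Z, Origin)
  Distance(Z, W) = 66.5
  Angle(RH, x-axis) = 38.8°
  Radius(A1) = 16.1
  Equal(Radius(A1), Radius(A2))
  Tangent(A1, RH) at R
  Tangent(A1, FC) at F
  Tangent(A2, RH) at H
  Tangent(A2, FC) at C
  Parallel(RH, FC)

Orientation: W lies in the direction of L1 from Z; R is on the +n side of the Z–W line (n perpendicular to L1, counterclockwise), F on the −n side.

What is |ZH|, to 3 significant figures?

68.4

The slot axis is L1's direction at 38.8°, so u = (cos 38.8°, sin 38.8°) = (0.779, 0.627) and n = (−sin 38.8°, cos 38.8°) = (-0.627, 0.779). Z is at the origin and W lies 66.5 along u from Z, so W = 66.5·u = (51.8, 41.7). Tangency of A1 to both parallel lines with radius 16.1 puts R and F at Z ± 16.1·n: R = (-10.1, 12.5), F = (10.1, -12.5). Equal radii place H and C the same way about W: H = W + 16.1·n = (41.7, 54.2), C = W − 16.1·n = (61.9, 29.1). Then |ZH| = |H − Z| = 68.4.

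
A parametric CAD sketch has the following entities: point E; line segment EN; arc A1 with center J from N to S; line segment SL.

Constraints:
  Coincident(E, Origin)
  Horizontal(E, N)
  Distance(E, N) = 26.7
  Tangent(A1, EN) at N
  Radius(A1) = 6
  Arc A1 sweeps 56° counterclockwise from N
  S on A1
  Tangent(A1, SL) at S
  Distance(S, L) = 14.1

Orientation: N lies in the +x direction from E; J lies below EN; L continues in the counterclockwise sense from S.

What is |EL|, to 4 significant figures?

19.93

E is at the origin; E and N share the same y with |EN| = 26.7 and N on the +x side, so N = (26.70, 0.000). Tangency of A1 to EN means the radius JN is perpendicular to EN, so J = N + (0, -6) = (26.70, -6.000). On A1, N sits at bearing 90° from J; a 56° counterclockwise sweep puts S at bearing 146°, so S = J + 6.0·(cos 146°, sin 146°) = (21.73, -2.645). A1 meets SL tangentially, so JS is at right angles to SL, so SL runs along (−sin 146°, cos 146°); with |SL| = 14.1, L = (13.84, -14.33). Then |EL| = |L − E| = 19.93.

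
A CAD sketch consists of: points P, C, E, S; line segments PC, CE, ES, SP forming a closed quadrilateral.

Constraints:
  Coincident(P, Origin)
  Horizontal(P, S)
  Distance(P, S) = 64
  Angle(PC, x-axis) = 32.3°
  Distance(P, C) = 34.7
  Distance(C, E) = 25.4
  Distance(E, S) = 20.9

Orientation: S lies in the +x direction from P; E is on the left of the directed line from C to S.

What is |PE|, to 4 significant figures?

57.85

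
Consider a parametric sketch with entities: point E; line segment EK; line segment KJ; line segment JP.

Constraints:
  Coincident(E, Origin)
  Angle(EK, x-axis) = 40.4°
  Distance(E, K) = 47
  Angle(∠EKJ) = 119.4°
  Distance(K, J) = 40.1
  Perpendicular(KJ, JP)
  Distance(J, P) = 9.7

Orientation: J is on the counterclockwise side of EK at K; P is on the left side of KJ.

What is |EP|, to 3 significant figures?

70.5

E is at the origin; EK runs at 40.4° with length 47.0, so K = 47.0·(cos 40.4°, sin 40.4°) = (35.8, 30.5). ∠EKJ = 119.4°, so KJ runs at 40.4° + (180° − 119.4°) = 101° from the x-axis; with |KJ| = 40.1, J = K + 40.1·(cos 101°, sin 101°) = (28.1, 69.8). KJ is perpendicular to JP; with |JP| = 9.7 on the left of KJ, P = J + 9.7·(-0.982, -0.191) = (18.6, 68.0). Then |EP| = |P − E| = 70.5.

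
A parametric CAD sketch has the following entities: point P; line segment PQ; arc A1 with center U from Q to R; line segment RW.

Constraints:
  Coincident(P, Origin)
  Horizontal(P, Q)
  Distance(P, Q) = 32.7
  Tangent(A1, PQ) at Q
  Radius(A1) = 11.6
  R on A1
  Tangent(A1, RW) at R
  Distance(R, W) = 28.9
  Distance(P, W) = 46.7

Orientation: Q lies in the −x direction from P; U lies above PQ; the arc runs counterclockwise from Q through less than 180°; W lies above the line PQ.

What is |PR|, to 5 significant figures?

24.339

P is at the origin; P and Q share the same y with |PQ| = 32.7 and Q on the −x side, so Q = (-32.700, 0.0000). A1 meets PQ tangentially, so UQ is at right angles to PQ, so U = Q + (0, 11.6) = (-32.700, 11.600). Since UR ⟂ RW (tangency), |UW| = √(11.6² + 28.9²) = 31.141 regardless of where R sits on A1. So W lies on both circle(P, 46.7) and circle(U, 31.141); the above-PQ intersection is W = (-22.387, 40.984). R is the foot of the tangent from W: R = (-21.111, 12.112).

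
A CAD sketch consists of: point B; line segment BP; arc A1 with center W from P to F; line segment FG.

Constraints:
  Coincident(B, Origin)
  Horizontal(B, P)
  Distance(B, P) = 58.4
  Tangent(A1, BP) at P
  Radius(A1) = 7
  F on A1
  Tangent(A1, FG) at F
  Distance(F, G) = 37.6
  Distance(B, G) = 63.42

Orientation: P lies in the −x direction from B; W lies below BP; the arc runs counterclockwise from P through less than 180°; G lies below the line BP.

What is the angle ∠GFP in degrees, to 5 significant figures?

120.54°

Checks: |WF| = 7.000 ✓; ∠(WF, FG) = 90.00° ✓; |FG| = 37.60 ✓; |BG| = 63.42 ✓.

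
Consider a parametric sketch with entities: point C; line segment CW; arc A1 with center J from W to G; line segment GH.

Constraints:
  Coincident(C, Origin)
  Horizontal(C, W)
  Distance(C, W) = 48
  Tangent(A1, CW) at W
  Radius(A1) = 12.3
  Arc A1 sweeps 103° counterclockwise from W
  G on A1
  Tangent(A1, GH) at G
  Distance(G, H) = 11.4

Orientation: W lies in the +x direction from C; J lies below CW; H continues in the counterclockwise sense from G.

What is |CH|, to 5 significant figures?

46.621

C is at the origin; CW is horizontal with |CW| = 48.0 and W on the +x side, so W = (48.000, 0.0000). The tangent condition forces JW to be normal to CW, so J = W + (0, -12.3) = (48.000, -12.300). On A1, W sits at bearing 90° from J; a 103° counterclockwise sweep puts G at bearing 193°, so G = J + 12.3·(cos 193°, sin 193°) = (36.015, -15.067). The tangent condition forces JG to be normal to GH, so GH runs along (−sin 193°, cos 193°); with |GH| = 11.4, H = (38.580, -26.175). Then |CH| = |H − C| = 46.621.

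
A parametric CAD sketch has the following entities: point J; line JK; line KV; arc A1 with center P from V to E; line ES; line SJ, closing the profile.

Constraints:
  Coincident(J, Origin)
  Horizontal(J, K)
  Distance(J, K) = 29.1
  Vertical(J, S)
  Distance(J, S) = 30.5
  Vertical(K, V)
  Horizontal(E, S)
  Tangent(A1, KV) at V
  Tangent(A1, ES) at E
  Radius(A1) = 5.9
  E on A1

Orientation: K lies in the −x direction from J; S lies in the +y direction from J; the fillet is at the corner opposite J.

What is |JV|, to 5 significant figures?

38.105

The virtual corner opposite J is at (-29.100, 30.500). The tangent condition forces PV to be normal to KV and the tangent condition forces PE to be normal to ES, with radius 5.9, so the center P sits 5.9 in from both sides at P = (-23.200, 24.600). That places the tangent points at V = (-29.100, 24.600) on KV and E = (-23.200, 30.500) on ES. Then |JV| = |V − J| = 38.105.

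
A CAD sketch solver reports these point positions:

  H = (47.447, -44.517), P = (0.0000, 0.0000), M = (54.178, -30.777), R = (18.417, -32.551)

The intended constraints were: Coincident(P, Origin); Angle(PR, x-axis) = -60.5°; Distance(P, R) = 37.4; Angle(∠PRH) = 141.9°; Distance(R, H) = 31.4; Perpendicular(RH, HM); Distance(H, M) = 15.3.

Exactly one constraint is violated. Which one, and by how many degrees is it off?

Perpendicular(RH, HM) — off by 3.70°.

P = (0.00, 0.00) ✓; PR at -60.50° ✓; |PR| = 37.40 ✓; ∠PRH = 141.9° ✓; |RH| = 31.40 ✓; ∠(RH, HM) = 86.30° ✗; |HM| = 15.30 ✓.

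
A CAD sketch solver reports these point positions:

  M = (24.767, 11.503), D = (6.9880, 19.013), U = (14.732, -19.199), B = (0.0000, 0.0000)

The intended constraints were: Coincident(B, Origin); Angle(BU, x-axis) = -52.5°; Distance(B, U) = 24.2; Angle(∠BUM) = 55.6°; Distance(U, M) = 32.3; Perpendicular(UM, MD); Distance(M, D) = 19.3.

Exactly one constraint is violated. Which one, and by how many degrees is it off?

Perpendicular(UM, MD) — off by 4.80°.

B = (0.00, 0.00) ✓; BU at -52.50° ✓; |BU| = 24.20 ✓; ∠BUM = 55.60° ✓; |UM| = 32.30 ✓; ∠(UM, MD) = 85.20° ✗; |MD| = 19.30 ✓.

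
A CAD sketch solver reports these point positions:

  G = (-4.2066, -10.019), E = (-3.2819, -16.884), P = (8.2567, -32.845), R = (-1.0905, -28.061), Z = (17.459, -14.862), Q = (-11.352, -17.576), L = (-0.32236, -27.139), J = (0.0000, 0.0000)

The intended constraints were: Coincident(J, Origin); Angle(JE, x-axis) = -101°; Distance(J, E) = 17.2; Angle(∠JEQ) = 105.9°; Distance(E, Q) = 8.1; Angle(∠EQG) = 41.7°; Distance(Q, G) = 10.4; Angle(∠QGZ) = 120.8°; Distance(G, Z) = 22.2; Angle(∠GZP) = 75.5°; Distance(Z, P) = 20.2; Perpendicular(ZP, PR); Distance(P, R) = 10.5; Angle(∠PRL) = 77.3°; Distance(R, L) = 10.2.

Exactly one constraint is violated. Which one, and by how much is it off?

Distance(R, L) = 10.2 — off by 9.00.

J = (0.00, 0.00) ✓; JE at -101.0° ✓; |JE| = 17.20 ✓; ∠JEQ = 105.9° ✓; |EQ| = 8.100 ✓; ∠EQG = 41.70° ✓; |QG| = 10.40 ✓; ∠QGZ = 120.8° ✓; |GZ| = 22.20 ✓; ∠GZP = 75.50° ✓; |ZP| = 20.20 ✓; ∠(ZP, PR) = 90.00° ✓; |PR| = 10.50 ✓; ∠PRL = 77.31° ✓; |RL| = 1.200 ✗.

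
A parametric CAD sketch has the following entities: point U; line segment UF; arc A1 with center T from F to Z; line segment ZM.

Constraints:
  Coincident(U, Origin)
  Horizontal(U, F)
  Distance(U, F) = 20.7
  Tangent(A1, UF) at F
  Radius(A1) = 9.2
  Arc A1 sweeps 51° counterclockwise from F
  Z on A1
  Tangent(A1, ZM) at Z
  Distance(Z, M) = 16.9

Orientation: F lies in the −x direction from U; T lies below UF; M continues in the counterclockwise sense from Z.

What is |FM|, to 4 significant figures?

24.29

U is at the origin; U and F share the same y with |UF| = 20.7 and F on the −x side, so F = (-20.70, 0.000). Tangency of A1 to UF means the radius TF is perpendicular to UF, so T = F + (0, -9.2) = (-20.70, -9.200). On A1, F sits at bearing 90° from T; a 51° counterclockwise sweep puts Z at bearing 141°, so Z = T + 9.2·(cos 141°, sin 141°) = (-27.85, -3.410). A1 meets ZM tangentially, so TZ is at right angles to ZM, so ZM runs along (−sin 141°, cos 141°); with |ZM| = 16.9, M = (-38.49, -16.54). Then |FM| = |M − F| = 24.29.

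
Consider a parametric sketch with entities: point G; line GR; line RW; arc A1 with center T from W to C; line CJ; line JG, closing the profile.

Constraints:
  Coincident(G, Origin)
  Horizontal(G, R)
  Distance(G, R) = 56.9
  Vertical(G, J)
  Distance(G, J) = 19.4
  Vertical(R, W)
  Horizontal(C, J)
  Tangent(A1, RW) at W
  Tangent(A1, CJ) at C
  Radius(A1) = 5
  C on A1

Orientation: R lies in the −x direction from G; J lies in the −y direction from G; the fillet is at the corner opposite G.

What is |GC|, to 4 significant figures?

55.41

G is at the origin; G and R share the same y with |GR| = 56.9 and R on the −x side, so R = (-56.90, 0.000). GJ is vertical with |GJ| = 19.4 and J on the −y side, so J = (0.000, -19.40). The virtual corner opposite G is at (-56.90, -19.40). Since A1 is tangent to RW there, TW ⟂ RW and A1 meets CJ tangentially, so TC is at right angles to CJ, with radius 5.0, so the center T sits 5.0 in from both sides at T = (-51.90, -14.40). That places the tangent points at W = (-56.90, -14.40) on RW and C = (-51.90, -19.40) on CJ. Then |GC| = |C − G| = 55.41.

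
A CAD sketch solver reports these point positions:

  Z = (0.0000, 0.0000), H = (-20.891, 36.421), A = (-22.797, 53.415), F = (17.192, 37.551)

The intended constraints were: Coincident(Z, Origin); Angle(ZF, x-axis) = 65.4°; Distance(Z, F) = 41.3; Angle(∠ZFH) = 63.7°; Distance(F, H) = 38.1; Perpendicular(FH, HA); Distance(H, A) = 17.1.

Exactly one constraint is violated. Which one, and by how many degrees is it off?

Perpendicular(FH, HA) — off by 4.70°.

Z = (0.00, 0.00) ✓; ZF at 65.40° ✓; |ZF| = 41.30 ✓; ∠ZFH = 63.70° ✓; |FH| = 38.10 ✓; ∠(FH, HA) = 85.30° ✗; |HA| = 17.10 ✓.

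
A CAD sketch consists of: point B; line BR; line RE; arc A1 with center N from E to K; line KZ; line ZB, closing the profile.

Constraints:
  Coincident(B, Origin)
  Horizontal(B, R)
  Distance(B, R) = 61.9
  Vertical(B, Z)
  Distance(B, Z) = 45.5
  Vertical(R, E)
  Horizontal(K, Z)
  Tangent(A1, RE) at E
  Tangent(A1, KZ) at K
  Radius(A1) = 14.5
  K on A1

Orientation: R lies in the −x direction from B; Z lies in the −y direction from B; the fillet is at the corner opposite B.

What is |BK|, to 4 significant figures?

65.70

B is at the origin; B and R share the same y with |BR| = 61.9 and R on the −x side, so R = (-61.90, 0.000). BZ is vertical with |BZ| = 45.5 and Z on the −y side, so Z = (0.000, -45.50). The virtual corner opposite B is at (-61.90, -45.50). A1 meets RE tangentially, so NE is at right angles to RE and A1 meets KZ tangentially, so NK is at right angles to KZ, with radius 14.5, so the center N sits 14.5 in from both sides at N = (-47.40, -31.00). That places the tangent points at E = (-61.90, -31.00) on RE and K = (-47.40, -45.50) on KZ. Then |BK| = |K − B| = 65.70.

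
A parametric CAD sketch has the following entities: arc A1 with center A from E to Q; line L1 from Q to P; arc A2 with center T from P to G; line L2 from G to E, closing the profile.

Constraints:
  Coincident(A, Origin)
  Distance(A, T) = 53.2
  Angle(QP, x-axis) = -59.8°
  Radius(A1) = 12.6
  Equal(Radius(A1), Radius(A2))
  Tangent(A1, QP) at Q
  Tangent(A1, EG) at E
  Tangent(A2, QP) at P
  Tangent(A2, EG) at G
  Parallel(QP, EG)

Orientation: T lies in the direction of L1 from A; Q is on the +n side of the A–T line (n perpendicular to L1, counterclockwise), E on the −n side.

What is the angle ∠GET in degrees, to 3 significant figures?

13.3°

The slot axis is L1's direction at -59.8°, so u = (cos -59.8°, sin -59.8°) = (0.503, -0.864) and n = (−sin -59.8°, cos -59.8°) = (0.864, 0.503). A is at the origin and T lies 53.2 along u from A, so T = 53.2·u = (26.8, -46.0). Tangency of A1 to both parallel lines with radius 12.6 puts Q and E at A ± 12.6·n: Q = (10.9, 6.34), E = (-10.9, -6.34). Equal radii place P and G the same way about T: P = T + 12.6·n = (37.7, -39.6), G = T − 12.6·n = (15.9, -52.3). Then cos ∠GET = EG·ET / (|EG||ET|), giving 13.3°.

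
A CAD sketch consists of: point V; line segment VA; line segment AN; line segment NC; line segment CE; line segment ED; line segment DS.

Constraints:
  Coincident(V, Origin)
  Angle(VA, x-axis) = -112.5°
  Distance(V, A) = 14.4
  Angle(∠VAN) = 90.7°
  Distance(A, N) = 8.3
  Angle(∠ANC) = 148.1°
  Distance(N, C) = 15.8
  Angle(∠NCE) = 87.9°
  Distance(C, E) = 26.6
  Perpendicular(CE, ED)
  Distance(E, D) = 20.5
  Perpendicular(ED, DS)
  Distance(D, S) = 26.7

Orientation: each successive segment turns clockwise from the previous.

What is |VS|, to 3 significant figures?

18.3

CE is perpendicular to ED, so ED runs at -55.8°; with |ED| = 20.5, D = (11.0, 0.508). ED ⟂ DS, so DS runs at -146°; with |DS| = 26.7, S = (-11.1, -14.5). Then |VS| = |S − V| = 18.3.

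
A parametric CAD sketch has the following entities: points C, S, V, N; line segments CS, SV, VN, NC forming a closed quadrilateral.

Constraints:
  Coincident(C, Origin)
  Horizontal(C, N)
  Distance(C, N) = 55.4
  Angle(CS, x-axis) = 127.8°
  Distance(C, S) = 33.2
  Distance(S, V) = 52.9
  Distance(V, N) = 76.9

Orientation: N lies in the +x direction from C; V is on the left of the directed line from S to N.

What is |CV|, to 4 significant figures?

67.22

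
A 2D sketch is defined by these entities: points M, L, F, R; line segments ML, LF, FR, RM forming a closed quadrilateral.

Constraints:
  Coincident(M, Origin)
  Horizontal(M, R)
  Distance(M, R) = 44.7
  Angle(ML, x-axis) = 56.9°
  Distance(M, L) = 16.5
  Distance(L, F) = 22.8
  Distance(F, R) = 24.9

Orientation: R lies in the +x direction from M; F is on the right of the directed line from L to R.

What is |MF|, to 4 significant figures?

21.33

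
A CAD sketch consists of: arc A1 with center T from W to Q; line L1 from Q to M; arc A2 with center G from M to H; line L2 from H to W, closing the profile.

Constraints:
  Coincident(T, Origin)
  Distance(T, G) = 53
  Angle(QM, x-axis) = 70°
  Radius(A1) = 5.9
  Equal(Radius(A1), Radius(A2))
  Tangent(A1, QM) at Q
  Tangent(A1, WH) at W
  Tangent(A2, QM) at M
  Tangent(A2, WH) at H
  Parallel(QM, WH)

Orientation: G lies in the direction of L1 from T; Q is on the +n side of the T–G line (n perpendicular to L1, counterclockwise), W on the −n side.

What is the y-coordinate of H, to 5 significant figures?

47.786

Tangency of A1 to both parallel lines with radius 5.9 puts Q and W at T ± 5.9·n: Q = (-5.5442, 2.0179), W = (5.5442, -2.0179). Equal radii place M and H the same way about G: M = G + 5.9·n = (12.583, 51.822), H = G − 5.9·n = (23.671, 47.786). So H.y = 47.786.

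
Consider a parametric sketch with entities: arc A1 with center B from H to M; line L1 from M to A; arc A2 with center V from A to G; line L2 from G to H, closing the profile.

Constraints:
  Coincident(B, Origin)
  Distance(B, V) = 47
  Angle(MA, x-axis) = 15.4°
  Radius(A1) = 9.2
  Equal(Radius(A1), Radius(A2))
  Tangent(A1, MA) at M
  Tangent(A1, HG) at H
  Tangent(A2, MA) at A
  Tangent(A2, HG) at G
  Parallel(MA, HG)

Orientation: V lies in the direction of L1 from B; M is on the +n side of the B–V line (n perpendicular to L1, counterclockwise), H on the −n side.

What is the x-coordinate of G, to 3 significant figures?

47.8

The slot axis is L1's direction at 15.4°, so u = (cos 15.4°, sin 15.4°) = (0.964, 0.266) and n = (−sin 15.4°, cos 15.4°) = (-0.266, 0.964). B is at the origin and V lies 47.0 along u from B, so V = 47.0·u = (45.3, 12.5). Tangency of A1 to both parallel lines with radius 9.2 puts M and H at B ± 9.2·n: M = (-2.44, 8.87), H = (2.44, -8.87). Equal radii place A and G the same way about V: A = V + 9.2·n = (42.9, 21.4), G = V − 9.2·n = (47.8, 3.61). So G.x = 47.8.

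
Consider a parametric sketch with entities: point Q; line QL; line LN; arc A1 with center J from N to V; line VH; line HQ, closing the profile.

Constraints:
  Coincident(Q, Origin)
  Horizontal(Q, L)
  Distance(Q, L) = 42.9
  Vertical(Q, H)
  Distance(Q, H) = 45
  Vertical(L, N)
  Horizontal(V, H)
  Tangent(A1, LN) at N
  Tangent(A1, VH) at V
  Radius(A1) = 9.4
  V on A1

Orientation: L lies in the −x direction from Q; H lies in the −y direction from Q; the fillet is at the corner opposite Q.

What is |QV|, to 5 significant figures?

56.100

Q is at the origin; QL is horizontal with |QL| = 42.9 and L on the −x side, so L = (-42.900, 0.0000). Q and H share the same x with |QH| = 45.0 and H on the −y side, so H = (0.0000, -45.000). The virtual corner opposite Q is at (-42.900, -45.000). A1 meets LN tangentially, so JN is at right angles to LN and tangency of A1 to VH means the radius JV is perpendicular to VH, with radius 9.4, so the center J sits 9.4 in from both sides at J = (-33.500, -35.600). That places the tangent points at N = (-42.900, -35.600) on LN and V = (-33.500, -45.000) on VH. Then |QV| = |V − Q| = 56.100.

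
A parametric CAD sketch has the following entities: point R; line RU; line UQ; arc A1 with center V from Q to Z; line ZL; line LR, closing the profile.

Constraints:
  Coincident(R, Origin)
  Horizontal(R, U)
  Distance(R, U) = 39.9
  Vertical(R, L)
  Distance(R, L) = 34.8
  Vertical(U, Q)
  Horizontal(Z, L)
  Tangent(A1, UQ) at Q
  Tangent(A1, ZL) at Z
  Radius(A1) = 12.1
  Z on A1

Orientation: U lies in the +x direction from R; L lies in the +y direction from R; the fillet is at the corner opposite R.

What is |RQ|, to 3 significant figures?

45.9

The virtual corner opposite R is at (39.9, 34.8). Tangency of A1 to UQ means the radius VQ is perpendicular to UQ and tangency of A1 to ZL means the radius VZ is perpendicular to ZL, with radius 12.1, so the center V sits 12.1 in from both sides at V = (27.8, 22.7). That places the tangent points at Q = (39.9, 22.7) on UQ and Z = (27.8, 34.8) on ZL. Then |RQ| = |Q − R| = 45.9.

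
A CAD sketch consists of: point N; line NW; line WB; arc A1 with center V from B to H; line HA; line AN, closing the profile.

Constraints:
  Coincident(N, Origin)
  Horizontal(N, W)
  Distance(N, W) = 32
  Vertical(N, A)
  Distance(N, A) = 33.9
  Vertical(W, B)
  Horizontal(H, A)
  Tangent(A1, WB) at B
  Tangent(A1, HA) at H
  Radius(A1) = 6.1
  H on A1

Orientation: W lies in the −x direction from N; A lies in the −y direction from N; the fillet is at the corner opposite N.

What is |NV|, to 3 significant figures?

38.0

NA is vertical with |NA| = 33.9 and A on the −y side, so A = (0.00, -33.9). The virtual corner opposite N is at (-32.0, -33.9). Tangency of A1 to WB means the radius VB is perpendicular to WB and since A1 is tangent to HA there, VH ⟂ HA, with radius 6.1, so the center V sits 6.1 in from both sides at V = (-25.9, -27.8). Then |NV| = |V − N| = 38.0.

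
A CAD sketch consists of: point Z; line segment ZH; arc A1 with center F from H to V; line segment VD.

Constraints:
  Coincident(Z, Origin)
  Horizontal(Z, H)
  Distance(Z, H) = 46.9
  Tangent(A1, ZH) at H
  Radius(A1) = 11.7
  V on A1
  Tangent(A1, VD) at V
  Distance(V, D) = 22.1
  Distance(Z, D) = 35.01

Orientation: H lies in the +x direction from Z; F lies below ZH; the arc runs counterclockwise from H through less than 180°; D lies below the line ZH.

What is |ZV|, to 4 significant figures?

37.39

Z is at the origin; ZH is horizontal with |ZH| = 46.9 and H on the +x side, so H = (46.90, 0.000). The tangent condition forces FH to be normal to ZH, so F = H + (0, -11.7) = (46.90, -11.70). Since FV ⟂ VD (tangency), |FD| = √(11.7² + 22.1²) = 25.01 regardless of where V sits on A1. So D lies on both circle(Z, 35.01) and circle(F, 25.01); the below-ZH intersection is D = (25.26, -24.24). V is the foot of the tangent from D: V = (36.98, -5.498).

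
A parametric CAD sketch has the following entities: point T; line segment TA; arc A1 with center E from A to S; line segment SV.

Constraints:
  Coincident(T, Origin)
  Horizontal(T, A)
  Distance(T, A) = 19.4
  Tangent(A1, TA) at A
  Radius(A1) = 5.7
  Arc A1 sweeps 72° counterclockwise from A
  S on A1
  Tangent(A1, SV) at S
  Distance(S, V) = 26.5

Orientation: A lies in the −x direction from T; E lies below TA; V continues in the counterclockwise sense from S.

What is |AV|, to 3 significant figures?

32.2

On A1, A sits at bearing 90° from E; a 72° counterclockwise sweep puts S at bearing 162°, so S = E + 5.7·(cos 162°, sin 162°) = (-24.8, -3.94). Since A1 is tangent to SV there, ES ⟂ SV, so SV runs along (−sin 162°, cos 162°); with |SV| = 26.5, V = (-33.0, -29.1). Then |AV| = |V − A| = 32.2.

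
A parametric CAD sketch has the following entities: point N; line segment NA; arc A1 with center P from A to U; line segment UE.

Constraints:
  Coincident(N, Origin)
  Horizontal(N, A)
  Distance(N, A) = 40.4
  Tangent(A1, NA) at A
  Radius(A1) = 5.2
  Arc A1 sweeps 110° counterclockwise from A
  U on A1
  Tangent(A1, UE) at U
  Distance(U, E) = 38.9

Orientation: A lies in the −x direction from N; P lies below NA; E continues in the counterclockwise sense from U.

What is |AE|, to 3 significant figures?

44.3

N is at the origin; NA is horizontal with |NA| = 40.4 and A on the −x side, so A = (-40.4, 0.00). The tangent condition forces PA to be normal to NA, so P = A + (0, -5.2) = (-40.4, -5.20). On A1, A sits at bearing 90° from P; a 110° counterclockwise sweep puts U at bearing 200°, so U = P + 5.2·(cos 200°, sin 200°) = (-45.3, -6.98). The tangent condition forces PU to be normal to UE, so UE runs along (−sin 200°, cos 200°); with |UE| = 38.9, E = (-32.0, -43.5). Then |AE| = |E − A| = 44.3.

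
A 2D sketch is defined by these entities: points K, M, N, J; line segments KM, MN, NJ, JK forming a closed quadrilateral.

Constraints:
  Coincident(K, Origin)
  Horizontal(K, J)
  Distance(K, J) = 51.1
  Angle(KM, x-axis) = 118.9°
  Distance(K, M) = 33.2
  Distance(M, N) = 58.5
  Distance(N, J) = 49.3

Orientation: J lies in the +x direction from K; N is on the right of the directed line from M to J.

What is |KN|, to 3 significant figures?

25.5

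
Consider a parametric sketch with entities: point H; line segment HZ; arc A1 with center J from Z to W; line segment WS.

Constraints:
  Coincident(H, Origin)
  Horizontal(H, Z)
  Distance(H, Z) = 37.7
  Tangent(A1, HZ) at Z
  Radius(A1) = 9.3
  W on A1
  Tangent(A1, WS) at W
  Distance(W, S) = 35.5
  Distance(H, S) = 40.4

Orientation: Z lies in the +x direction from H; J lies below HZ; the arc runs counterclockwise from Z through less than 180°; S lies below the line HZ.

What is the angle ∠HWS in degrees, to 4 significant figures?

75.95°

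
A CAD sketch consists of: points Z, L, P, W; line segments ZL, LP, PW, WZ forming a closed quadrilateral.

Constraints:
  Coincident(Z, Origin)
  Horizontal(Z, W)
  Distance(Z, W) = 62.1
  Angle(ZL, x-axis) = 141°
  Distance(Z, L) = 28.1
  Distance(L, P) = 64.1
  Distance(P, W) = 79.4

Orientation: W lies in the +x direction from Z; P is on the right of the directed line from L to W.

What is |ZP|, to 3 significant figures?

44.1

Checks: |LP| = 64.10 ✓; |PW| = 79.40 ✓.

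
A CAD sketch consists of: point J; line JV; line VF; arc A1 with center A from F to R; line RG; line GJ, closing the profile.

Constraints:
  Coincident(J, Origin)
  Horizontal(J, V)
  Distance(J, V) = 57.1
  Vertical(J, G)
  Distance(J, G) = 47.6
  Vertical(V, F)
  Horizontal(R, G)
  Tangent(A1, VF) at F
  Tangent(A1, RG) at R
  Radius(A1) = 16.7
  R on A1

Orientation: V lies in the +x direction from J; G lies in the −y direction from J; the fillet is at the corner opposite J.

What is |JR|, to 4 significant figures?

62.43

The virtual corner opposite J is at (57.10, -47.60). Since A1 is tangent to VF there, AF ⟂ VF and the tangent condition forces AR to be normal to RG, with radius 16.7, so the center A sits 16.7 in from both sides at A = (40.40, -30.90). That places the tangent points at F = (57.10, -30.90) on VF and R = (40.40, -47.60) on RG. Then |JR| = |R − J| = 62.43.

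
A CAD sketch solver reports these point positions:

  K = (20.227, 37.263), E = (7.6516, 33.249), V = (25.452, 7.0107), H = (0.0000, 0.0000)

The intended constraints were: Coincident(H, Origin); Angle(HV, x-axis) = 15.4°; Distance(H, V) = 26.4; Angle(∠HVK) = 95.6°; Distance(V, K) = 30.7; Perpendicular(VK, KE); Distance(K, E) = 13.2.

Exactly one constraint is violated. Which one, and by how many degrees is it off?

Perpendicular(VK, KE) — off by 7.90°.

H = (0.00, 0.00) ✓; HV at 15.40° ✓; |HV| = 26.40 ✓; ∠HVK = 95.60° ✓; |VK| = 30.70 ✓; ∠(VK, KE) = 97.90° ✗; |KE| = 13.20 ✓.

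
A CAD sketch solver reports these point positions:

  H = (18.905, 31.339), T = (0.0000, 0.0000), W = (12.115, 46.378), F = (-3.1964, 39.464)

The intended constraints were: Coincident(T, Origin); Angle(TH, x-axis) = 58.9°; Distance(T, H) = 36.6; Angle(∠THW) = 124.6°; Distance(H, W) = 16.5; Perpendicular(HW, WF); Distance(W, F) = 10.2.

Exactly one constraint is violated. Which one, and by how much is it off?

Distance(W, F) = 10.2 — off by 6.60.

T = (0.00, 0.00) ✓; TH at 58.90° ✓; |TH| = 36.60 ✓; ∠THW = 124.6° ✓; |HW| = 16.50 ✓; ∠(HW, WF) = 90.00° ✓; |WF| = 16.80 ✗.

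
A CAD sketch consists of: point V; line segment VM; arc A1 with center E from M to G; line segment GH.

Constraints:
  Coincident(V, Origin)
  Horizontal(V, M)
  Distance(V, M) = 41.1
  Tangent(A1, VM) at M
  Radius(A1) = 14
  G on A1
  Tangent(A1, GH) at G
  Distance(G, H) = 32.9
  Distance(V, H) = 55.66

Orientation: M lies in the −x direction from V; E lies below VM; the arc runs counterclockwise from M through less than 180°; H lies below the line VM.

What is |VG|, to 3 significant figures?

56.5

Checks: V.y = 0.00, M.y = 0.00 ✓; |EG| = 14.00 ✓; ∠(EG, GH) = 90.00° ✓; |GH| = 32.90 ✓; |VH| = 55.66 ✓.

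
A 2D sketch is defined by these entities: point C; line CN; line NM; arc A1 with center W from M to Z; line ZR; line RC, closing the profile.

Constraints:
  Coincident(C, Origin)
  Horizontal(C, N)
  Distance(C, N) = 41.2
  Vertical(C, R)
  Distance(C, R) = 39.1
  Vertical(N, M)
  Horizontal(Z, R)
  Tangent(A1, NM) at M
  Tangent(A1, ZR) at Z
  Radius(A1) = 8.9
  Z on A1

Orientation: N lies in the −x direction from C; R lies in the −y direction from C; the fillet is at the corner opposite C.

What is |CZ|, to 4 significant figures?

50.72

The virtual corner opposite C is at (-41.20, -39.10). The tangent condition forces WM to be normal to NM and A1 meets ZR tangentially, so WZ is at right angles to ZR, with radius 8.9, so the center W sits 8.9 in from both sides at W = (-32.30, -30.20). That places the tangent points at M = (-41.20, -30.20) on NM and Z = (-32.30, -39.10) on ZR. Then |CZ| = |Z − C| = 50.72.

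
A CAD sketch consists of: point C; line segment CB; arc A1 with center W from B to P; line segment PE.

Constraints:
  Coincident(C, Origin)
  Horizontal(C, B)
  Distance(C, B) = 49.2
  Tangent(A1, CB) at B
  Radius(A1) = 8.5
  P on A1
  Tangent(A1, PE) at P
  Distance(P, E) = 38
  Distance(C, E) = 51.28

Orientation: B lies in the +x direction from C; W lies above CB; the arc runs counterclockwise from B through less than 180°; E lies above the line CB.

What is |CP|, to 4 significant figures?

57.22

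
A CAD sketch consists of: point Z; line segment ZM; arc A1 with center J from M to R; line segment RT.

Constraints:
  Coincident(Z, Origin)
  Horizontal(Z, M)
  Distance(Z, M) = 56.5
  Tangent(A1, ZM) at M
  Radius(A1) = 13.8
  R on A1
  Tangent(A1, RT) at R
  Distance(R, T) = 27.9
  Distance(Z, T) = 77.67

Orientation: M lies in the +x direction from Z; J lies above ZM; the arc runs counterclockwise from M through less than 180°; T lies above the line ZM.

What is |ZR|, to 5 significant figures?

71.958

Z is at the origin; Z and M share the same y with |ZM| = 56.5 and M on the +x side, so M = (56.500, 0.0000). A1 meets ZM tangentially, so JM is at right angles to ZM, so J = M + (0, 13.8) = (56.500, 13.800). Since JR ⟂ RT (tangency), |JT| = √(13.8² + 27.9²) = 31.126 regardless of where R sits on A1. So T lies on both circle(Z, 77.67) and circle(J, 31.126); the above-ZM intersection is T = (63.998, 44.010). R is the foot of the tangent from T: R = (69.979, 16.758).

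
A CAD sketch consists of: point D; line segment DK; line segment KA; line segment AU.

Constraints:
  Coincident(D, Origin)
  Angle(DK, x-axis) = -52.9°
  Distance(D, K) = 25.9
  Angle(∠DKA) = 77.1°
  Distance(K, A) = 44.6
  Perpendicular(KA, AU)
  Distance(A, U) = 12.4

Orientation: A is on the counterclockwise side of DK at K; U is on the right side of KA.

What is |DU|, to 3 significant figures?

54.1

∠DKA = 77.1°, so KA runs at -52.9° + (180° − 77.1°) = 50.0° from the x-axis; with |KA| = 44.6, A = K + 44.6·(cos 50.0°, sin 50.0°) = (44.3, 13.5). KA ⟂ AU; with |AU| = 12.4 on the right of KA, U = A + 12.4·(0.766, -0.643) = (53.8, 5.54). Then |DU| = |U − D| = 54.1.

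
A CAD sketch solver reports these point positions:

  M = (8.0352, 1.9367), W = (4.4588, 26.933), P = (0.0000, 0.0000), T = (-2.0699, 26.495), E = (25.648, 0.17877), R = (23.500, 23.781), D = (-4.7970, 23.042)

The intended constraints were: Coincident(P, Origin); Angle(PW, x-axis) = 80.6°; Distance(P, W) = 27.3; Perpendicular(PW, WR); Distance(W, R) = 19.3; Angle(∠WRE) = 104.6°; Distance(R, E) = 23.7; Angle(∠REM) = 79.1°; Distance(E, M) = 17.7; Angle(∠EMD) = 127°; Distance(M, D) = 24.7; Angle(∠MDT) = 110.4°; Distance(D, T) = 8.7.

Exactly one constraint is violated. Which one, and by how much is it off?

Distance(D, T) = 8.7 — off by 4.30.

P = (0.00, 0.00) ✓; PW at 80.60° ✓; |PW| = 27.30 ✓; ∠(PW, WR) = 90.00° ✓; |WR| = 19.30 ✓; ∠WRE = 104.6° ✓; |RE| = 23.70 ✓; ∠REM = 79.10° ✓; |EM| = 17.70 ✓; ∠EMD = 127.0° ✓; |MD| = 24.70 ✓; ∠MDT = 110.4° ✓; |DT| = 4.400 ✗.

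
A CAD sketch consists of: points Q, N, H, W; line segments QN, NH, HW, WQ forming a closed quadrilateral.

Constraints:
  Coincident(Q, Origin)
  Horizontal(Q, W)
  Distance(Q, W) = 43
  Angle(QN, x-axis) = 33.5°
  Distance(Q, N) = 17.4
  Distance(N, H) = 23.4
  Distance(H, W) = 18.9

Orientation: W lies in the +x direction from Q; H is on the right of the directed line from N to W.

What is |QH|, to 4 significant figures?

28.90

Checks: Q.y = 0.00, W.y = 0.00 ✓; |NH| = 23.40 ✓; |HW| = 18.90 ✓.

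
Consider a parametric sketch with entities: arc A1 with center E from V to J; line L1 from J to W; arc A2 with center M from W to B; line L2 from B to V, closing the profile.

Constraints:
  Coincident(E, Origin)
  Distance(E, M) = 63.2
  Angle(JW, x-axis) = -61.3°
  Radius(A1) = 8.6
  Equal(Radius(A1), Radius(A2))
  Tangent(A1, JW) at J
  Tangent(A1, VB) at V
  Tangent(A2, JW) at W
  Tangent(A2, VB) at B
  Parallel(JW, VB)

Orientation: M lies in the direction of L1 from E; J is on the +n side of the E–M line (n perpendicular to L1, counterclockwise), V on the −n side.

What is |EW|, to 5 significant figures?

63.782

Tangency of A1 to both parallel lines with radius 8.6 puts J and V at E ± 8.6·n: J = (7.5435, 4.1299), V = (-7.5435, -4.1299). Equal radii place W and B the same way about M: W = M + 8.6·n = (37.894, -51.306), B = M − 8.6·n = (22.807, -59.566). Then |EW| = |W − E| = 63.782.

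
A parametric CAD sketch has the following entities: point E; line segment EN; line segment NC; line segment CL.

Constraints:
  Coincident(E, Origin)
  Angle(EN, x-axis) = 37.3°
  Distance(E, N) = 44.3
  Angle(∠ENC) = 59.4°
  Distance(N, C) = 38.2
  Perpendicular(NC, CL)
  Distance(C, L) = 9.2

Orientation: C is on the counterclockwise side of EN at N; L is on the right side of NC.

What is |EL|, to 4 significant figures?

49.85

∠ENC = 59.4°, so NC runs at 37.3° + (180° − 59.4°) = 157.9° from the x-axis; with |NC| = 38.2, C = N + 38.2·(cos 157.9°, sin 157.9°) = (-0.1539, 41.22). The perpendicularity gives CL at right angles to NC; with |CL| = 9.2 on the right of NC, L = C + 9.2·(0.3762, 0.9265) = (3.307, 49.74). Then |EL| = |L − E| = 49.85.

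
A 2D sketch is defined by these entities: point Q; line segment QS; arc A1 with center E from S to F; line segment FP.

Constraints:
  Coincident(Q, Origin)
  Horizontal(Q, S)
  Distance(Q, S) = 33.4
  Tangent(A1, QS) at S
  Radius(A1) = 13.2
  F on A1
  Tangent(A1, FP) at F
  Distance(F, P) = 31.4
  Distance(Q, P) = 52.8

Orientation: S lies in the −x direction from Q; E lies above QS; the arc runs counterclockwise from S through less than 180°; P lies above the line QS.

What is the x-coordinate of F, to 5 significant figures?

-20.369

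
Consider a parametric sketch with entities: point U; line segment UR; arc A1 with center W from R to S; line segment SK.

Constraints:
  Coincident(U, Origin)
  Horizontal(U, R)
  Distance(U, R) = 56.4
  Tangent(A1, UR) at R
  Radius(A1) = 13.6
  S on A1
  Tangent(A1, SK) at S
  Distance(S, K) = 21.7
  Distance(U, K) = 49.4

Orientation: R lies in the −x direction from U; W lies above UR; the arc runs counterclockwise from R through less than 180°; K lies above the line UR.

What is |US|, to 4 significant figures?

44.42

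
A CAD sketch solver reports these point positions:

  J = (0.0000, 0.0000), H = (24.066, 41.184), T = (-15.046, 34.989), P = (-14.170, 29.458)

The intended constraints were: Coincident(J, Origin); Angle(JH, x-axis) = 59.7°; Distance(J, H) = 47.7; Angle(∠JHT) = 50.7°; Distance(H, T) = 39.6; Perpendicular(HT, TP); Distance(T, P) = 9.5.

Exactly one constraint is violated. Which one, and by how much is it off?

Distance(T, P) = 9.5 — off by 3.90.

J = (0.00, 0.00) ✓; JH at 59.70° ✓; |JH| = 47.70 ✓; ∠JHT = 50.70° ✓; |HT| = 39.60 ✓; ∠(HT, TP) = 90.00° ✓; |TP| = 5.600 ✗.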